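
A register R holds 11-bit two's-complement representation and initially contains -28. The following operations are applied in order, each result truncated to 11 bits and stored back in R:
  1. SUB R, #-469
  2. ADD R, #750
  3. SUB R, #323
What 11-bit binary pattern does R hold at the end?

01101100100

Start: R = -28 = 11111100100.
R = -28 − (-469) = 441 = 00110111001
R = 441 + 750 = 1191; wraps to -857 = 10010100111
R = -857 − 323 = -1180; wraps to 868 = 01101100100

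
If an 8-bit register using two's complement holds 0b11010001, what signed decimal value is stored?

MSB is 1, so the value is negative.
Invert: 00101110. Add 1: 00101111 = 47. So the value is −47.

-47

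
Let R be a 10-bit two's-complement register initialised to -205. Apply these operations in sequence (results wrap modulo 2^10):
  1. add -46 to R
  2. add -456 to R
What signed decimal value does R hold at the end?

Start: R = -205 = 1100110011.
R = -205 + (-46) = -251 = 1100000101
R = -251 + (-456) = -707; wraps to 317 = 0100111101

317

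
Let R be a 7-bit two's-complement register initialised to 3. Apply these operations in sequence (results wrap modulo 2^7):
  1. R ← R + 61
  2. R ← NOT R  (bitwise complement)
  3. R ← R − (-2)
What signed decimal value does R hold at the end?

-63

Start: R = 3 = 0000011.
R = 3 + 61 = 64; wraps to -64 = 1000000
R = NOT 1000000 = 0111111 = 63
R = 63 − (-2) = 65; wraps to -63 = 1000001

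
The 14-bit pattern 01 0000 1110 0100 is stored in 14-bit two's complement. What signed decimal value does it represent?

MSB is 0, so the value is non-negative: 01000011100100 = 4324.

4324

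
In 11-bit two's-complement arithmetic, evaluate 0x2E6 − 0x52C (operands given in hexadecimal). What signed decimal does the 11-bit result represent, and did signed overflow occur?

-582; overflow

0x2E6 = 01011100110 = 742 (signed)
0x52C = 10100101100 = -724 (signed)
Subtract via negate-and-add: invert 10100101100 + 1 = 01011010100 (i.e. 724).
  01011100110
+ 01011010100
= 10110111010
Result 10110111010: MSB = 1 → 1466 − 2048 = -582.
Both addends (after negating the subtrahend) are non-negative but the stored result is negative: signed overflow. The true value 742 − (-724) = 1466 lies outside [-1024, 1023].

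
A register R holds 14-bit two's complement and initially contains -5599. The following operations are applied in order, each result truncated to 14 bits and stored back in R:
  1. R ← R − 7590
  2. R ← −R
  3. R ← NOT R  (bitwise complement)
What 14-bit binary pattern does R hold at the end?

00110001111010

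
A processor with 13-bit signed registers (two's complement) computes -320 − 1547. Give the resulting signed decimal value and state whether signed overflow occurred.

-1867; no overflow

-320 → 1111011000000
1547 → 0011000001011
Subtract via negate-and-add: invert 0011000001011 + 1 = 1100111110101 (i.e. -1547).
  1111011000000
+ 1100111110101
= 1100010110101  (discard carry-out 1)
Result 1100010110101: MSB = 1 → 6325 − 8192 = -1867.
Both addends (after negating the subtrahend) are negative and so is the stored result: no signed overflow.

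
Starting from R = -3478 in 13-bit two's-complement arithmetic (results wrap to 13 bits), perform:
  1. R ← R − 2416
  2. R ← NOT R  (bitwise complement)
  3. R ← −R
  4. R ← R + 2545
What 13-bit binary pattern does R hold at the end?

1001011101100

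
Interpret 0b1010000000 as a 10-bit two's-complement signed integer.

-384

MSB is 1, so the value is negative.
Unsigned reading: 640. Subtract 2^10 = 1024: 640 − 1024 = -384.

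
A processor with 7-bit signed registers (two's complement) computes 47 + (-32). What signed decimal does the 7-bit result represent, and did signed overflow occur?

47 → 0101111
-32 → 1100000
  0101111
+ 1100000
= 0001111  (discard carry-out 1)
Result 0001111: MSB = 0 → value 15.
Addends have opposite signs, so signed overflow cannot occur.

15; no overflow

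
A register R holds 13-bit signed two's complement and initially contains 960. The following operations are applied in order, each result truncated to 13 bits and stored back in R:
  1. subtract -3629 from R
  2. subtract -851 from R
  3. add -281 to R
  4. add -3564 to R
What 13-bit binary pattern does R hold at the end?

Start: R = 960 = 0001111000000.
R = 960 − (-3629) = 4589; wraps to -3603 = 1000111101101
R = -3603 − (-851) = -2752 = 1010101000000
R = -2752 + (-281) = -3033 = 1010000100111
R = -3033 + (-3564) = -6597; wraps to 1595 = 0011000111011

0011000111011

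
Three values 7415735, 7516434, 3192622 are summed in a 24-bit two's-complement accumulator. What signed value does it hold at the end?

7415735 + 7516434 = 14932169 → wraps to -1845047 (111000111101100011001001)
-1845047 + 3192622 = 1347575 (000101001000111111110111)

1347575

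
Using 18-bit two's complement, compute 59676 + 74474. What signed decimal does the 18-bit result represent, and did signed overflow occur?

59676 → 001110100100011100
74474 → 010010001011101010
  001110100100011100
+ 010010001011101010
= 100000110000000110
Result 100000110000000110: MSB = 1 → 134150 − 262144 = -127994.
Both addends are non-negative but the stored result is negative: signed overflow. The true value 59676 + 74474 = 134150 lies outside [-131072, 131071].

-127994; overflow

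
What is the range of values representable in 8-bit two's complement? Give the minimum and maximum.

Minimum: −2^7 = -128.
Maximum: 2^7 − 1 = 127.

min = -128, max = 127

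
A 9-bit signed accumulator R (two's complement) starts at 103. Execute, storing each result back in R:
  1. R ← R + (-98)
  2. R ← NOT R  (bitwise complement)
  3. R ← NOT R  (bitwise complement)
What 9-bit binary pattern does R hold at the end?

000000101

Start: R = 103 = 001100111.
R = 103 + (-98) = 5 = 000000101
R = NOT 000000101 = 111111010 = -6
R = NOT 111111010 = 000000101 = 5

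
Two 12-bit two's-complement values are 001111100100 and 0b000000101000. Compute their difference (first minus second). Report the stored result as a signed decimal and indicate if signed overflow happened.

001111100100 = 996 (signed)
0b000000101000 → 000000101000 = 40 (signed)
Subtract via negate-and-add: invert 000000101000 + 1 = 111111011000 (i.e. -40).
  001111100100
+ 111111011000
= 001110111100  (discard carry-out 1)
Result 001110111100: MSB = 0 → value 956.
Addends (after negating the subtrahend) have opposite signs, so signed overflow cannot occur.

956; no overflow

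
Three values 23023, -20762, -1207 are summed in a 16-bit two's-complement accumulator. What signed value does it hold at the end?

23023 + (-20762) = 2261 (0000100011010101)
2261 + (-1207) = 1054 (0000010000011110)

1054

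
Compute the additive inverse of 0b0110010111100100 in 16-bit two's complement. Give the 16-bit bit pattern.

1001101000011100

Invert: 1001101000011011. Add 1: 1001101000011100.
Check: 0110010111100100 = 26084, 1001101000011100 = -26084.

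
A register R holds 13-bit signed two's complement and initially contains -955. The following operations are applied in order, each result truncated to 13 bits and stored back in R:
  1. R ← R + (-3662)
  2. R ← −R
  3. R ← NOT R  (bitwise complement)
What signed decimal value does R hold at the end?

3574

Start: R = -955 = 1110001000101.
R = -955 + (-3662) = -4617; wraps to 3575 = 0110111110111
R = −(3575) = -3575 = 1001000001001
R = NOT 1001000001001 = 0110111110110 = 3574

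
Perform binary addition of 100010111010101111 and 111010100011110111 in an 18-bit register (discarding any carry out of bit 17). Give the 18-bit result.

011101011110100110

  100010111010101111
+ 111010100011110111
= 011101011110100110  (discard carry-out 1)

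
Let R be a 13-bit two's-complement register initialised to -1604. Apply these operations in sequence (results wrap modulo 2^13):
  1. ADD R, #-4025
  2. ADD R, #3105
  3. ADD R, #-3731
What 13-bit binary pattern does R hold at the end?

Start: R = -1604 = 1100110111100.
R = -1604 + (-4025) = -5629; wraps to 2563 = 0101000000011
R = 2563 + 3105 = 5668; wraps to -2524 = 1011000100100
R = -2524 + (-3731) = -6255; wraps to 1937 = 0011110010001

0011110010001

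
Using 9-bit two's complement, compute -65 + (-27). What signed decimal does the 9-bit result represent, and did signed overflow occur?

-92; no overflow

-65 → 110111111
-27 → 111100101
  110111111
+ 111100101
= 110100100  (discard carry-out 1)
Result 110100100: MSB = 1 → 420 − 512 = -92.
Both addends are negative and so is the stored result: no signed overflow.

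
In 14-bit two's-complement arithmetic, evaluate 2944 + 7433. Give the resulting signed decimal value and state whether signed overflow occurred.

2944 → 00101110000000
7433 → 01110100001001
  00101110000000
+ 01110100001001
= 10100010001001
Result 10100010001001: MSB = 1 → 10377 − 16384 = -6007.
Both addends are non-negative but the stored result is negative: signed overflow. The true value 2944 + 7433 = 10377 lies outside [-8192, 8191].

-6007; overflow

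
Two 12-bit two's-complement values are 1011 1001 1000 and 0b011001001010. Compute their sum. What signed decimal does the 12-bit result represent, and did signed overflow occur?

1011 1001 1000 → 101110011000 = -1128 (signed)
0b011001001010 → 011001001010 = 1610 (signed)
  101110011000
+ 011001001010
= 000111100010  (discard carry-out 1)
Result 000111100010: MSB = 0 → value 482.
Addends have opposite signs, so signed overflow cannot occur.

482; no overflow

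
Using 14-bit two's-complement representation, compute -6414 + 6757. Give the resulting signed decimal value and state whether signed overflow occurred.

-6414 → 10011011110010
6757 → 01101001100101
  10011011110010
+ 01101001100101
= 00000101010111  (discard carry-out 1)
Result 00000101010111: MSB = 0 → value 343.
Addends have opposite signs, so signed overflow cannot occur.

343; no overflow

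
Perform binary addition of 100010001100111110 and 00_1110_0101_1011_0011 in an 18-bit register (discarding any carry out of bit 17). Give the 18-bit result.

110000100011110001

  100010001100111110
+ 001110010110110011
= 110000100011110001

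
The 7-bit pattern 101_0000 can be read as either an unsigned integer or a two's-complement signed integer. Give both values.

Unsigned: 1010000 = 80.
Signed: MSB=1 → 80 − 128 = -48.

unsigned = 80, signed = -48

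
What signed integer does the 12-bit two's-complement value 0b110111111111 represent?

-513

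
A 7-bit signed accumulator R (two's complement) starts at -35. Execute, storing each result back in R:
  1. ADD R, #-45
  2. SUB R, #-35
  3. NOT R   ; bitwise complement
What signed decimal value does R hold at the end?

44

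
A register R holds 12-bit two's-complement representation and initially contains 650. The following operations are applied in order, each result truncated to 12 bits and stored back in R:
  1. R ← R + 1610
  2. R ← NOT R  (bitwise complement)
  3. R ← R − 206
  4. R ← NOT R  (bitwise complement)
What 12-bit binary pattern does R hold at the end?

100110100010

Start: R = 650 = 001010001010.
R = 650 + 1610 = 2260; wraps to -1836 = 100011010100
R = NOT 100011010100 = 011100101011 = 1835
R = 1835 − 206 = 1629 = 011001011101
R = NOT 011001011101 = 100110100010 = -1630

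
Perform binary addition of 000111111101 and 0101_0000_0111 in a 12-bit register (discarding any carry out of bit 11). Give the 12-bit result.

  000111111101
+ 010100000111
= 011100000100

011100000100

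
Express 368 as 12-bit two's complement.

000101110000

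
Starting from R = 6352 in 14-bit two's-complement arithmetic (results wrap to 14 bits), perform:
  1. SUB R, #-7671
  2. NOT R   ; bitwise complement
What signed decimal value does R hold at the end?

Start: R = 6352 = 01100011010000.
R = 6352 − (-7671) = 14023; wraps to -2361 = 11011011000111
R = NOT 11011011000111 = 00100100111000 = 2360

2360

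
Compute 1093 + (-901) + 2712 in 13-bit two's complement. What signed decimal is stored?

1093 + (-901) = 192 (0000011000000)
192 + 2712 = 2904 (0101101011000)

2904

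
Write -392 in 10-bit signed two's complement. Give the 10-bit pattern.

|-392| = 392 = 0110001000 in 10 bits.
Invert the bits: 1001110111. Add 1: 1001111000.
Check: 1001111000 reads as 632 − 1024 = -392.

1001111000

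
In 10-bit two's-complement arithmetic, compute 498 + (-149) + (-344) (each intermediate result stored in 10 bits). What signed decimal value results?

498 + (-149) = 349 (0101011101)
349 + (-344) = 5 (0000000101)

5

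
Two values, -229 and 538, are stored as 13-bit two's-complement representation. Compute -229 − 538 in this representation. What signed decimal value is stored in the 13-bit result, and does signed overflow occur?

-229 → 1111100011011
538 → 0001000011010
Subtract via negate-and-add: invert 0001000011010 + 1 = 1110111100110 (i.e. -538).
  1111100011011
+ 1110111100110
= 1110100000001  (discard carry-out 1)
Result 1110100000001: MSB = 1 → 7425 − 8192 = -767.
Both addends (after negating the subtrahend) are negative and so is the stored result: no signed overflow.

-767; no overflow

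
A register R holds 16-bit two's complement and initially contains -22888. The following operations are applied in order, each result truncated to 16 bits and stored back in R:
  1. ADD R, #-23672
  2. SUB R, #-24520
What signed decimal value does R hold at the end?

-22040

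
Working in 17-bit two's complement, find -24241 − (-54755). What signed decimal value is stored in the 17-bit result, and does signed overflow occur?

-24241 → 11010000101001111
-54755 → 10010101000011101
Subtract via negate-and-add: invert 10010101000011101 + 1 = 01101010111100011 (i.e. 54755).
  11010000101001111
+ 01101010111100011
= 00111011100110010  (discard carry-out 1)
Result 00111011100110010: MSB = 0 → value 30514.
Addends (after negating the subtrahend) have opposite signs, so signed overflow cannot occur.

30514; no overflow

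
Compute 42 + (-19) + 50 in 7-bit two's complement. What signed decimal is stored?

-55

42 + (-19) = 23 (0010111)
23 + 50 = 73 → wraps to -55 (1001001)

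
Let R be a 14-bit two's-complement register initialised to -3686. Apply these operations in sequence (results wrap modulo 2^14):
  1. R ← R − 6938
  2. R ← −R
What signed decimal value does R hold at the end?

Start: R = -3686 = 11000110011010.
R = -3686 − 6938 = -10624; wraps to 5760 = 01011010000000
R = −(5760) = -5760 = 10100110000000

-5760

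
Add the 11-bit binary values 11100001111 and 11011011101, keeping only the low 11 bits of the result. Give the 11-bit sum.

  11100001111
+ 11011011101
= 10111101100  (discard carry-out 1)

10111101100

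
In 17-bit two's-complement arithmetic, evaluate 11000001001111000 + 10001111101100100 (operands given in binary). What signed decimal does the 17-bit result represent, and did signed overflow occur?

41436; overflow

11000001001111000 = -32136 (signed)
10001111101100100 = -57500 (signed)
  11000001001111000
+ 10001111101100100
= 01010000111011100  (discard carry-out 1)
Result 01010000111011100: MSB = 0 → value 41436.
Both addends are negative but the stored result is non-negative: signed overflow. The true value -32136 + (-57500) = -89636 lies outside [-65536, 65535].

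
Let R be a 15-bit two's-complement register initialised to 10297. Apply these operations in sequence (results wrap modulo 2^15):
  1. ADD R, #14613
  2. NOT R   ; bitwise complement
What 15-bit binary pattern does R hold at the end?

001111010110001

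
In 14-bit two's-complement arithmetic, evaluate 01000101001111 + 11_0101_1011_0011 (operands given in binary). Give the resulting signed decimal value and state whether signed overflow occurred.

1794; no overflow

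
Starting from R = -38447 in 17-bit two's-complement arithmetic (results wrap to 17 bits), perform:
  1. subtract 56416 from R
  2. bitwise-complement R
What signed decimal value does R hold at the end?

-36210

Start: R = -38447 = 10110100111010001.
R = -38447 − 56416 = -94863; wraps to 36209 = 01000110101110001
R = NOT 01000110101110001 = 10111001010001110 = -36210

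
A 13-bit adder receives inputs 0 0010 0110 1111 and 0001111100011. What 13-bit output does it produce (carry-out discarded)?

0011001010010

  0001001101111
+ 0001111100011
= 0011001010010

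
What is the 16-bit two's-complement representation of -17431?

1011101111101001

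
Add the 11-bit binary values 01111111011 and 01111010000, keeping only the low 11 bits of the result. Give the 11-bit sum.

  01111111011
+ 01111010000
= 11111001011

11111001011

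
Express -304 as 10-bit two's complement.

1011010000

|-304| = 304 = 0100110000 in 10 bits.
Invert the bits: 1011001111. Add 1: 1011010000.
Check: 1011010000 reads as 720 − 1024 = -304.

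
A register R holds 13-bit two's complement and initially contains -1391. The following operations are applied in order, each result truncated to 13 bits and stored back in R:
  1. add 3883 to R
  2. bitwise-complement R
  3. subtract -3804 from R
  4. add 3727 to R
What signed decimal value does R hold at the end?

Start: R = -1391 = 1101010010001.
R = -1391 + 3883 = 2492 = 0100110111100
R = NOT 0100110111100 = 1011001000011 = -2493
R = -2493 − (-3804) = 1311 = 0010100011111
R = 1311 + 3727 = 5038; wraps to -3154 = 1001110101110

-3154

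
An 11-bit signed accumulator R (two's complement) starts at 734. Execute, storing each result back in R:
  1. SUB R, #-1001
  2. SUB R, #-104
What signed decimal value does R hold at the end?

Start: R = 734 = 01011011110.
R = 734 − (-1001) = 1735; wraps to -313 = 11011000111
R = -313 − (-104) = -209 = 11100101111

-209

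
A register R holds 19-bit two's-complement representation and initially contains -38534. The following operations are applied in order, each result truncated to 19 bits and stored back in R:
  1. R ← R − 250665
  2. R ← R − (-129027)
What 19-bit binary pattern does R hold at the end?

Start: R = -38534 = 1110110100101111010.
R = -38534 − 250665 = -289199; wraps to 235089 = 0111001011001010001
R = 235089 − (-129027) = 364116; wraps to -160172 = 1011000111001010100

1011000111001010100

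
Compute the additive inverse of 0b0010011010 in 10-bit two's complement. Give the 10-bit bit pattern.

Invert: 1101100101. Add 1: 1101100110.

1101100110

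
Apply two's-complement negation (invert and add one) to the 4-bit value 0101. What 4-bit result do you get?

Invert: 1010. Add 1: 1011.

1011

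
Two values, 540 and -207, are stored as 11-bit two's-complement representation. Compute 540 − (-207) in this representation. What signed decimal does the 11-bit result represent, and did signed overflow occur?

540 → 01000011100
-207 → 11100110001
Subtract via negate-and-add: invert 11100110001 + 1 = 00011001111 (i.e. 207).
  01000011100
+ 00011001111
= 01011101011
Result 01011101011: MSB = 0 → value 747.
Both addends (after negating the subtrahend) are non-negative and so is the stored result: no signed overflow.

747; no overflow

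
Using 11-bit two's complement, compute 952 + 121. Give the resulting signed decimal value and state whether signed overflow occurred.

-975; overflow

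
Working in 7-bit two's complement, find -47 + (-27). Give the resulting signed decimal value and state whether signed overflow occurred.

-47 → 1010001
-27 → 1100101
  1010001
+ 1100101
= 0110110  (discard carry-out 1)
Result 0110110: MSB = 0 → value 54.
Both addends are negative but the stored result is non-negative: signed overflow. The true value -47 + (-27) = -74 lies outside [-64, 63].

54; overflow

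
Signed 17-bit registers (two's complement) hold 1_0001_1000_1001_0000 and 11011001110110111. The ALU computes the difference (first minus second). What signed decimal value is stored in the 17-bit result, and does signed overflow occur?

-39719; no overflow

1_0001_1000_1001_0000 → 10001100010010000 = -59248 (signed)
11011001110110111 = -19529 (signed)
Subtract via negate-and-add: invert 11011001110110111 + 1 = 00100110001001001 (i.e. 19529).
  10001100010010000
+ 00100110001001001
= 10110010011011001
Result 10110010011011001: MSB = 1 → 91353 − 131072 = -39719.
Addends (after negating the subtrahend) have opposite signs, so signed overflow cannot occur.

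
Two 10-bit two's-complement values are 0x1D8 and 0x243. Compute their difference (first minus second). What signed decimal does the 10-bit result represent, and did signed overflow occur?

-107; overflow

0x1D8 = 0111011000 = 472 (signed)
0x243 = 1001000011 = -445 (signed)
Subtract via negate-and-add: invert 1001000011 + 1 = 0110111101 (i.e. 445).
  0111011000
+ 0110111101
= 1110010101
Result 1110010101: MSB = 1 → 917 − 1024 = -107.
Both addends (after negating the subtrahend) are non-negative but the stored result is negative: signed overflow. The true value 472 − (-445) = 917 lies outside [-512, 511].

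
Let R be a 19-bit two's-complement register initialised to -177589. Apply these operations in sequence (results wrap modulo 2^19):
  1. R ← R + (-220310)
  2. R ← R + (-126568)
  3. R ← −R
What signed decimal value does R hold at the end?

Start: R = -177589 = 1010100101001001011.
R = -177589 + (-220310) = -397899; wraps to 126389 = 0011110110110110101
R = 126389 + (-126568) = -179 = 1111111111101001101
R = −(-179) = 179 = 0000000000010110011

179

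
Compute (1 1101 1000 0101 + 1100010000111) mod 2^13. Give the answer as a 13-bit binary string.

1011000001100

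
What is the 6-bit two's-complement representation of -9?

110111

|-9| = 9 = 001001 in 6 bits.
Invert the bits: 110110. Add 1: 110111.
Check: 110111 reads as 55 − 64 = -9.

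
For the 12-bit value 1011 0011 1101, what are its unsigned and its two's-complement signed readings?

unsigned = 2877, signed = -1219

Unsigned: 101100111101 = 2877.
Signed: MSB=1 → 2877 − 4096 = -1219.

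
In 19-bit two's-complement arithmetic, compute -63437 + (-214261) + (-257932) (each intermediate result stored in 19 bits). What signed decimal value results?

-11342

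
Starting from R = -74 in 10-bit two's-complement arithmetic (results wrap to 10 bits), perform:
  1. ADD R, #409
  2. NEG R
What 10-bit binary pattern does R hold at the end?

1010110001

Start: R = -74 = 1110110110.
R = -74 + 409 = 335 = 0101001111
R = −(335) = -335 = 1010110001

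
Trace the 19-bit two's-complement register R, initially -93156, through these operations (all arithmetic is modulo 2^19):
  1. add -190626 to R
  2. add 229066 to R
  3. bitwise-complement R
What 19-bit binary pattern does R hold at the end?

0001101010110111011

Start: R = -93156 = 1101001010000011100.
R = -93156 + (-190626) = -283782; wraps to 240506 = 0111010101101111010
R = 240506 + 229066 = 469572; wraps to -54716 = 1110010101001000100
R = NOT 1110010101001000100 = 0001101010110111011 = 54715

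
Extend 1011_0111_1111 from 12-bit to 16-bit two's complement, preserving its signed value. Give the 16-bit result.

MSB of 101101111111 is 1; replicate it into the new high bits.
1111|101101111111 → 1111101101111111 (still -1153).

1111101101111111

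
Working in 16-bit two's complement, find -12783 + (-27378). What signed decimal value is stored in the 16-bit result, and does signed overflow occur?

25375; overflow

-12783 → 1100111000010001
-27378 → 1001010100001110
  1100111000010001
+ 1001010100001110
= 0110001100011111  (discard carry-out 1)
Result 0110001100011111: MSB = 0 → value 25375.
Both addends are negative but the stored result is non-negative: signed overflow. The true value -12783 + (-27378) = -40161 lies outside [-32768, 32767].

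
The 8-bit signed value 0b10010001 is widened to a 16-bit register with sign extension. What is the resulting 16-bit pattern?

1111111110010001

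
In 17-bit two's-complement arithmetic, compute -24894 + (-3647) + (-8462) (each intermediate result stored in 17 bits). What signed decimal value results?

-37003

-24894 + (-3647) = -28541 (11001000010000011)
-28541 + (-8462) = -37003 (10110111101110101)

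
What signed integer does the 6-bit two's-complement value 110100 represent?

-12

MSB is 1, so the value is negative.
Invert: 001011. Add 1: 001100 = 12. So the value is −12.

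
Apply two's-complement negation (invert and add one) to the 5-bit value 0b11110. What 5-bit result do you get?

Invert: 00001. Add 1: 00010.

00010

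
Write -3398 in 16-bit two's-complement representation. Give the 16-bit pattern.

1111001010111010

|-3398| = 3398 = 0000110101000110 in 16 bits.
Invert the bits: 1111001010111001. Add 1: 1111001010111010.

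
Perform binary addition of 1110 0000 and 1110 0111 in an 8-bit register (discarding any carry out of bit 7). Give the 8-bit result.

11000111

  11100000
+ 11100111
= 11000111  (discard carry-out 1)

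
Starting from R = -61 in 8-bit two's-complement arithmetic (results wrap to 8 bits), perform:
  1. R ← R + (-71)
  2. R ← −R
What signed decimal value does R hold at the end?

Start: R = -61 = 11000011.
R = -61 + (-71) = -132; wraps to 124 = 01111100
R = −(124) = -124 = 10000100

-124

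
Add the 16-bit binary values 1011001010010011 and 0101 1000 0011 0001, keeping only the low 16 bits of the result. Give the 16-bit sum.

  1011001010010011
+ 0101100000110001
= 0000101011000100  (discard carry-out 1)

0000101011000100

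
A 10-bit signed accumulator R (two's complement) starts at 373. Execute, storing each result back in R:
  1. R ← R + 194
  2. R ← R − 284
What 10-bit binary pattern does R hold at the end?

Start: R = 373 = 0101110101.
R = 373 + 194 = 567; wraps to -457 = 1000110111
R = -457 − 284 = -741; wraps to 283 = 0100011011

0100011011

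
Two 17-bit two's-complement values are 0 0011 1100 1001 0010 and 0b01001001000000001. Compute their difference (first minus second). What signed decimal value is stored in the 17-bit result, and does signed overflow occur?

-21871; no overflow

0 0011 1100 1001 0010 → 00011110010010010 = 15506 (signed)
0b01001001000000001 → 01001001000000001 = 37377 (signed)
Subtract via negate-and-add: invert 01001001000000001 + 1 = 10110110111111111 (i.e. -37377).
  00011110010010010
+ 10110110111111111
= 11010101010010001
Result 11010101010010001: MSB = 1 → 109201 − 131072 = -21871.
Addends (after negating the subtrahend) have opposite signs, so signed overflow cannot occur.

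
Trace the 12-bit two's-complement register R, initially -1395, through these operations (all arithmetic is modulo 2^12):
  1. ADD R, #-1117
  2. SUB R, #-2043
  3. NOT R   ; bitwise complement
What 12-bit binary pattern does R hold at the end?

Start: R = -1395 = 101010001101.
R = -1395 + (-1117) = -2512; wraps to 1584 = 011000110000
R = 1584 − (-2043) = 3627; wraps to -469 = 111000101011
R = NOT 111000101011 = 000111010100 = 468

000111010100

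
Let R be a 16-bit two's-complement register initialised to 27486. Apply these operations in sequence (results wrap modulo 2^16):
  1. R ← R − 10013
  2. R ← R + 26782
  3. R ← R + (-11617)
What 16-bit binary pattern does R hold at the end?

Start: R = 27486 = 0110101101011110.
R = 27486 − 10013 = 17473 = 0100010001000001
R = 17473 + 26782 = 44255; wraps to -21281 = 1010110011011111
R = -21281 + (-11617) = -32898; wraps to 32638 = 0111111101111110

0111111101111110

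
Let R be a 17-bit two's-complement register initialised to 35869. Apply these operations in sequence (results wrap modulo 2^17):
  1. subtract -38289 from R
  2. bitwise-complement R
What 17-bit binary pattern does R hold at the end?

01101111001010001

Start: R = 35869 = 01000110000011101.
R = 35869 − (-38289) = 74158; wraps to -56914 = 10010000110101110
R = NOT 10010000110101110 = 01101111001010001 = 56913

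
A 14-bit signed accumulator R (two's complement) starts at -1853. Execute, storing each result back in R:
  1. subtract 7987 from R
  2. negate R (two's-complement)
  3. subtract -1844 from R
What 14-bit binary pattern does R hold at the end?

10110110100100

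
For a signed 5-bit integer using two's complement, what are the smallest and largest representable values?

min = -16, max = 15

Minimum: −2^4 = -16.
Maximum: 2^4 − 1 = 15.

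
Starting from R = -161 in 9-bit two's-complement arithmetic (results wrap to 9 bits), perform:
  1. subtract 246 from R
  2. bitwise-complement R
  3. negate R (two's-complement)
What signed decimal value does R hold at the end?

106

Start: R = -161 = 101011111.
R = -161 − 246 = -407; wraps to 105 = 001101001
R = NOT 001101001 = 110010110 = -106
R = −(-106) = 106 = 001101010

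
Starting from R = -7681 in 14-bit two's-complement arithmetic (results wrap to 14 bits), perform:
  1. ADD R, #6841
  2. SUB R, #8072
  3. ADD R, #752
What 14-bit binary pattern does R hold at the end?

10000000100000

Start: R = -7681 = 10000111111111.
R = -7681 + 6841 = -840 = 11110010111000
R = -840 − 8072 = -8912; wraps to 7472 = 01110100110000
R = 7472 + 752 = 8224; wraps to -8160 = 10000000100000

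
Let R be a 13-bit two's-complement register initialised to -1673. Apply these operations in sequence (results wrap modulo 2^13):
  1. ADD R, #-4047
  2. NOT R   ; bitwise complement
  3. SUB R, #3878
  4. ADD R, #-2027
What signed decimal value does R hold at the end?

-186

Start: R = -1673 = 1100101110111.
R = -1673 + (-4047) = -5720; wraps to 2472 = 0100110101000
R = NOT 0100110101000 = 1011001010111 = -2473
R = -2473 − 3878 = -6351; wraps to 1841 = 0011100110001
R = 1841 + (-2027) = -186 = 1111101000110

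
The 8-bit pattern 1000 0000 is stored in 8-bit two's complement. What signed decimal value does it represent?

-128

MSB is 1, so the value is negative.
Unsigned reading: 128. Subtract 2^8 = 256: 128 − 256 = -128.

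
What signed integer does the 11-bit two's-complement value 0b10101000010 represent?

-702

MSB is 1, so the value is negative.
Invert: 01010111101. Add 1: 01010111110 = 702. So the value is −702.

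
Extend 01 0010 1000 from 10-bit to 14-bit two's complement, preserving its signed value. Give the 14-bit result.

00000100101000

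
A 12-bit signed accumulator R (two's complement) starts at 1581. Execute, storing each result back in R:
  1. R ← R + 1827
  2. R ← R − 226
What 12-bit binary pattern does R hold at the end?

Start: R = 1581 = 011000101101.
R = 1581 + 1827 = 3408; wraps to -688 = 110101010000
R = -688 − 226 = -914 = 110001101110

110001101110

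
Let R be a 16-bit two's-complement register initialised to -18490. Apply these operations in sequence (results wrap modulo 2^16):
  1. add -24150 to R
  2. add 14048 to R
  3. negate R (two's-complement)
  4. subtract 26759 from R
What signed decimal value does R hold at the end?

Start: R = -18490 = 1011011111000110.
R = -18490 + (-24150) = -42640; wraps to 22896 = 0101100101110000
R = 22896 + 14048 = 36944; wraps to -28592 = 1001000001010000
R = −(-28592) = 28592 = 0110111110110000
R = 28592 − 26759 = 1833 = 0000011100101001

1833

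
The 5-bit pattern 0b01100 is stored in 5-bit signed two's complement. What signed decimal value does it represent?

12

MSB is 0, so the value is non-negative: 01100 = 12.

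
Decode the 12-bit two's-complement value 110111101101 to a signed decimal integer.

-531

MSB is 1, so the value is negative.
Invert: 001000010010. Add 1: 001000010011 = 531. So the value is −531.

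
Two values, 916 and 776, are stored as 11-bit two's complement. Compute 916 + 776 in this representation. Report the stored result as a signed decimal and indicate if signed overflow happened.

916 → 01110010100
776 → 01100001000
  01110010100
+ 01100001000
= 11010011100
Result 11010011100: MSB = 1 → 1692 − 2048 = -356.
Both addends are non-negative but the stored result is negative: signed overflow. The true value 916 + 776 = 1692 lies outside [-1024, 1023].

-356; overflow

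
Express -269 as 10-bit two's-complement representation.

1011110011

|-269| = 269 = 0100001101 in 10 bits.
Invert the bits: 1011110010. Add 1: 1011110011.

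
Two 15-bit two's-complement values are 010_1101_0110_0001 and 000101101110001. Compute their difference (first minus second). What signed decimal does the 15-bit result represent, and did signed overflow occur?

8688; no overflow

010_1101_0110_0001 → 010110101100001 = 11617 (signed)
000101101110001 = 2929 (signed)
Subtract via negate-and-add: invert 000101101110001 + 1 = 111010010001111 (i.e. -2929).
  010110101100001
+ 111010010001111
= 010000111110000  (discard carry-out 1)
Result 010000111110000: MSB = 0 → value 8688.
Addends (after negating the subtrahend) have opposite signs, so signed overflow cannot occur.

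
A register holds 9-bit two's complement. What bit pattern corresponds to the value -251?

100000101

|-251| = 251 = 011111011 in 9 bits.
Invert the bits: 100000100. Add 1: 100000101.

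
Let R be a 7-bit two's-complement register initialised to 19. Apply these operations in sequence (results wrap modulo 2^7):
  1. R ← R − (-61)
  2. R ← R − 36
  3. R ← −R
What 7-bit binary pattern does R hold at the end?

1010100

Start: R = 19 = 0010011.
R = 19 − (-61) = 80; wraps to -48 = 1010000
R = -48 − 36 = -84; wraps to 44 = 0101100
R = −(44) = -44 = 1010100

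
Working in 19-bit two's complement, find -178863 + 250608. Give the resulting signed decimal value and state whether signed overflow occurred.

71745; no overflow

-178863 → 1010100010101010001
250608 → 0111101001011110000
  1010100010101010001
+ 0111101001011110000
= 0010001100001000001  (discard carry-out 1)
Result 0010001100001000001: MSB = 0 → value 71745.
Addends have opposite signs, so signed overflow cannot occur.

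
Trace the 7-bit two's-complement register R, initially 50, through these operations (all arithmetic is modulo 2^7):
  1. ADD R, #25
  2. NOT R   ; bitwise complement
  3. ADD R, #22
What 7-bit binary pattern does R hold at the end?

Start: R = 50 = 0110010.
R = 50 + 25 = 75; wraps to -53 = 1001011
R = NOT 1001011 = 0110100 = 52
R = 52 + 22 = 74; wraps to -54 = 1001010

1001010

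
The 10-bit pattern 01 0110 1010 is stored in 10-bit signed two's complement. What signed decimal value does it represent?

362

MSB is 0, so the value is non-negative: 0101101010 = 362.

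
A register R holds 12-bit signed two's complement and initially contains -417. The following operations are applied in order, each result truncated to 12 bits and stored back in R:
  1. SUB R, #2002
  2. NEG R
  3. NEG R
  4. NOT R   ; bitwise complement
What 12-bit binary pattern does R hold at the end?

Start: R = -417 = 111001011111.
R = -417 − 2002 = -2419; wraps to 1677 = 011010001101
R = −(1677) = -1677 = 100101110011
R = −(-1677) = 1677 = 011010001101
R = NOT 011010001101 = 100101110010 = -1678

100101110010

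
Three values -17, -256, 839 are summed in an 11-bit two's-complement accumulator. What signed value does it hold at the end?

566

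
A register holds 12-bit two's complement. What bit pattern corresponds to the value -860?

110010100100

|-860| = 860 = 001101011100 in 12 bits.
Invert the bits: 110010100011. Add 1: 110010100100.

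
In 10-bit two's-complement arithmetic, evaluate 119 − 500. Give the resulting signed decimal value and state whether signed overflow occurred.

-381; no overflow

119 → 0001110111
500 → 0111110100
Subtract via negate-and-add: invert 0111110100 + 1 = 1000001100 (i.e. -500).
  0001110111
+ 1000001100
= 1010000011
Result 1010000011: MSB = 1 → 643 − 1024 = -381.
Addends (after negating the subtrahend) have opposite signs, so signed overflow cannot occur.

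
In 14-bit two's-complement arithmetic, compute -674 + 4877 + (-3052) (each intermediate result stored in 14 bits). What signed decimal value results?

1151

-674 + 4877 = 4203 (01000001101011)
4203 + (-3052) = 1151 (00010001111111)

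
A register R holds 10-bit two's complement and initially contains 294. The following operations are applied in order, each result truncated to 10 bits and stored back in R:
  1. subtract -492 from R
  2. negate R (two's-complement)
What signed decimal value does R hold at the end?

Start: R = 294 = 0100100110.
R = 294 − (-492) = 786; wraps to -238 = 1100010010
R = −(-238) = 238 = 0011101110

238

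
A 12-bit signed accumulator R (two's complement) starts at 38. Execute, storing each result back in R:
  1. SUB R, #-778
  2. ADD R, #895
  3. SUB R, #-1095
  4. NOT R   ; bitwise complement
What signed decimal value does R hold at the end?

Start: R = 38 = 000000100110.
R = 38 − (-778) = 816 = 001100110000
R = 816 + 895 = 1711 = 011010101111
R = 1711 − (-1095) = 2806; wraps to -1290 = 101011110110
R = NOT 101011110110 = 010100001001 = 1289

1289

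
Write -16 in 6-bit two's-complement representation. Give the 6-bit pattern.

110000

|-16| = 16 = 010000 in 6 bits.
Invert the bits: 101111. Add 1: 110000.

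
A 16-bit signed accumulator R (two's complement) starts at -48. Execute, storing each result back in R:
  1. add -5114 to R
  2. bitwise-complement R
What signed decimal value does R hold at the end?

Start: R = -48 = 1111111111010000.
R = -48 + (-5114) = -5162 = 1110101111010110
R = NOT 1110101111010110 = 0001010000101001 = 5161

5161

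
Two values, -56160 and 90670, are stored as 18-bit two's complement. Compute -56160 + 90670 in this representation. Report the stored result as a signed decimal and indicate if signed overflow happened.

34510; no overflow

-56160 → 110010010010100000
90670 → 010110001000101110
  110010010010100000
+ 010110001000101110
= 001000011011001110  (discard carry-out 1)
Result 001000011011001110: MSB = 0 → value 34510.
Addends have opposite signs, so signed overflow cannot occur.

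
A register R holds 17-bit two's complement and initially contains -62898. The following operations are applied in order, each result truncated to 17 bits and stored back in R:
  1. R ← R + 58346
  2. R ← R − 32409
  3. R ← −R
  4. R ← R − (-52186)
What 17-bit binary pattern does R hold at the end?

10101110000111011

Start: R = -62898 = 10000101001001110.
R = -62898 + 58346 = -4552 = 11110111000111000
R = -4552 − 32409 = -36961 = 10110111110011111
R = −(-36961) = 36961 = 01001000001100001
R = 36961 − (-52186) = 89147; wraps to -41925 = 10101110000111011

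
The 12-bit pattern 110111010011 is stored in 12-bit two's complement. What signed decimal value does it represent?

-557

MSB is 1, so the value is negative.
Invert: 001000101100. Add 1: 001000101101 = 557. So the value is −557.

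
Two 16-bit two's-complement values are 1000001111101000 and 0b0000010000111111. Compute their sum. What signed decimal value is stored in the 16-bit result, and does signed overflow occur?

-30681; no overflow

1000001111101000 = -31768 (signed)
0b0000010000111111 → 0000010000111111 = 1087 (signed)
  1000001111101000
+ 0000010000111111
= 1000100000100111
Result 1000100000100111: MSB = 1 → 34855 − 65536 = -30681.
Addends have opposite signs, so signed overflow cannot occur.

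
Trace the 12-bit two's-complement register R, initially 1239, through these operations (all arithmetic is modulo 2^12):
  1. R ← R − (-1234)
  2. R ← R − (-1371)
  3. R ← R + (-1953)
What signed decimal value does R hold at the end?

1891

Start: R = 1239 = 010011010111.
R = 1239 − (-1234) = 2473; wraps to -1623 = 100110101001
R = -1623 − (-1371) = -252 = 111100000100
R = -252 + (-1953) = -2205; wraps to 1891 = 011101100011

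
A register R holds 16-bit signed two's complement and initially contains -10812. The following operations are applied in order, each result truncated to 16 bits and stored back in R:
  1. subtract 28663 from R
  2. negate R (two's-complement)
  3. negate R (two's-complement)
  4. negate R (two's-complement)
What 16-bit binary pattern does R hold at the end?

1001101000110011

Start: R = -10812 = 1101010111000100.
R = -10812 − 28663 = -39475; wraps to 26061 = 0110010111001101
R = −(26061) = -26061 = 1001101000110011
R = −(-26061) = 26061 = 0110010111001101
R = −(26061) = -26061 = 1001101000110011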